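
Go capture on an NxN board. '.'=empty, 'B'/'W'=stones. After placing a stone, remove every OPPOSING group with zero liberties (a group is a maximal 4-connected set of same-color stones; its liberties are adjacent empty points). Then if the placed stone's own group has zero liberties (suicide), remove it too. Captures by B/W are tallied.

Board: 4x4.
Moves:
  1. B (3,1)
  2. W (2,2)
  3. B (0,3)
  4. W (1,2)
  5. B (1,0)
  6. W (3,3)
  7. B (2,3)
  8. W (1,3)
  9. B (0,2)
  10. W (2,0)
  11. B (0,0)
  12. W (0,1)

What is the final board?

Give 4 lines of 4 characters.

Move 1: B@(3,1) -> caps B=0 W=0
Move 2: W@(2,2) -> caps B=0 W=0
Move 3: B@(0,3) -> caps B=0 W=0
Move 4: W@(1,2) -> caps B=0 W=0
Move 5: B@(1,0) -> caps B=0 W=0
Move 6: W@(3,3) -> caps B=0 W=0
Move 7: B@(2,3) -> caps B=0 W=0
Move 8: W@(1,3) -> caps B=0 W=1
Move 9: B@(0,2) -> caps B=0 W=1
Move 10: W@(2,0) -> caps B=0 W=1
Move 11: B@(0,0) -> caps B=0 W=1
Move 12: W@(0,1) -> caps B=0 W=3

Answer: BW..
B.WW
W.W.
.B.W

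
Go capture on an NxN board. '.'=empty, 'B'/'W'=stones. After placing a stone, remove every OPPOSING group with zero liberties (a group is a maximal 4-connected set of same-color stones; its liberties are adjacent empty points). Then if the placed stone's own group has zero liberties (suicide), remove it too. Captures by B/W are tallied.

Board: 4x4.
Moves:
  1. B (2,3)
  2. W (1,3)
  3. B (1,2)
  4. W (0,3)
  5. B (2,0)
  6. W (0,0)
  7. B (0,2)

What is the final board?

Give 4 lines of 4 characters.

Move 1: B@(2,3) -> caps B=0 W=0
Move 2: W@(1,3) -> caps B=0 W=0
Move 3: B@(1,2) -> caps B=0 W=0
Move 4: W@(0,3) -> caps B=0 W=0
Move 5: B@(2,0) -> caps B=0 W=0
Move 6: W@(0,0) -> caps B=0 W=0
Move 7: B@(0,2) -> caps B=2 W=0

Answer: W.B.
..B.
B..B
....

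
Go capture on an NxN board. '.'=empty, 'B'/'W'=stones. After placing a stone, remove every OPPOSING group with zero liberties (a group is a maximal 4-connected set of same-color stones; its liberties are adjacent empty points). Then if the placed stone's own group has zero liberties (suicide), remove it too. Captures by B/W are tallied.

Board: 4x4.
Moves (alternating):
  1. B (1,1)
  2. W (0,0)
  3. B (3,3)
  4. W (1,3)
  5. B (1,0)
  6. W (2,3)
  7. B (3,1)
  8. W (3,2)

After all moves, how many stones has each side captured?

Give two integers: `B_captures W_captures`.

Answer: 0 1

Derivation:
Move 1: B@(1,1) -> caps B=0 W=0
Move 2: W@(0,0) -> caps B=0 W=0
Move 3: B@(3,3) -> caps B=0 W=0
Move 4: W@(1,3) -> caps B=0 W=0
Move 5: B@(1,0) -> caps B=0 W=0
Move 6: W@(2,3) -> caps B=0 W=0
Move 7: B@(3,1) -> caps B=0 W=0
Move 8: W@(3,2) -> caps B=0 W=1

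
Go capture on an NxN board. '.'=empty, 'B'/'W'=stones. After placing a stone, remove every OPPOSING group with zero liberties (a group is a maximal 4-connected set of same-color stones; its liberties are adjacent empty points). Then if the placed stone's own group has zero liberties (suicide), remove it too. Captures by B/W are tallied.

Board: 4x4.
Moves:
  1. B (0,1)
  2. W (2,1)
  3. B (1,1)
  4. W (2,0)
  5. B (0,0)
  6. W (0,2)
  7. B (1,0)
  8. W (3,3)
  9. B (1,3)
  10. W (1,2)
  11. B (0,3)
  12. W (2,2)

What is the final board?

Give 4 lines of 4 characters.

Answer: ..WB
..WB
WWW.
...W

Derivation:
Move 1: B@(0,1) -> caps B=0 W=0
Move 2: W@(2,1) -> caps B=0 W=0
Move 3: B@(1,1) -> caps B=0 W=0
Move 4: W@(2,0) -> caps B=0 W=0
Move 5: B@(0,0) -> caps B=0 W=0
Move 6: W@(0,2) -> caps B=0 W=0
Move 7: B@(1,0) -> caps B=0 W=0
Move 8: W@(3,3) -> caps B=0 W=0
Move 9: B@(1,3) -> caps B=0 W=0
Move 10: W@(1,2) -> caps B=0 W=4
Move 11: B@(0,3) -> caps B=0 W=4
Move 12: W@(2,2) -> caps B=0 W=4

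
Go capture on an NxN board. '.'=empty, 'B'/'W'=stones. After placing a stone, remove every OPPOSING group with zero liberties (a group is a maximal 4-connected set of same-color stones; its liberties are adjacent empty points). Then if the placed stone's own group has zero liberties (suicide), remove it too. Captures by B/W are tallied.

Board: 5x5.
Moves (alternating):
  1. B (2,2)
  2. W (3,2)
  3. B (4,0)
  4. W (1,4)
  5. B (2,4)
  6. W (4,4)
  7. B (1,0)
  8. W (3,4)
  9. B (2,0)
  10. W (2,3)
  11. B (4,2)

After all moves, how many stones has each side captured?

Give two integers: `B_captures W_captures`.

Answer: 0 1

Derivation:
Move 1: B@(2,2) -> caps B=0 W=0
Move 2: W@(3,2) -> caps B=0 W=0
Move 3: B@(4,0) -> caps B=0 W=0
Move 4: W@(1,4) -> caps B=0 W=0
Move 5: B@(2,4) -> caps B=0 W=0
Move 6: W@(4,4) -> caps B=0 W=0
Move 7: B@(1,0) -> caps B=0 W=0
Move 8: W@(3,4) -> caps B=0 W=0
Move 9: B@(2,0) -> caps B=0 W=0
Move 10: W@(2,3) -> caps B=0 W=1
Move 11: B@(4,2) -> caps B=0 W=1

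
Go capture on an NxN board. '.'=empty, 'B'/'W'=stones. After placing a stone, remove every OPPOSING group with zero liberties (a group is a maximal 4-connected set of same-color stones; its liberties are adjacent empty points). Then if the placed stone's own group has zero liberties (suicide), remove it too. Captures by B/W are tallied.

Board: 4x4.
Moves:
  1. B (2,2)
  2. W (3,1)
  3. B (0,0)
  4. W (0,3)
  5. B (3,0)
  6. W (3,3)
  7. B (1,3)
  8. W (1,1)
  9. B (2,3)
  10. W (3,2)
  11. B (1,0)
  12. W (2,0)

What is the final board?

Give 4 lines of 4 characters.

Move 1: B@(2,2) -> caps B=0 W=0
Move 2: W@(3,1) -> caps B=0 W=0
Move 3: B@(0,0) -> caps B=0 W=0
Move 4: W@(0,3) -> caps B=0 W=0
Move 5: B@(3,0) -> caps B=0 W=0
Move 6: W@(3,3) -> caps B=0 W=0
Move 7: B@(1,3) -> caps B=0 W=0
Move 8: W@(1,1) -> caps B=0 W=0
Move 9: B@(2,3) -> caps B=0 W=0
Move 10: W@(3,2) -> caps B=0 W=0
Move 11: B@(1,0) -> caps B=0 W=0
Move 12: W@(2,0) -> caps B=0 W=1

Answer: B..W
BW.B
W.BB
.WWW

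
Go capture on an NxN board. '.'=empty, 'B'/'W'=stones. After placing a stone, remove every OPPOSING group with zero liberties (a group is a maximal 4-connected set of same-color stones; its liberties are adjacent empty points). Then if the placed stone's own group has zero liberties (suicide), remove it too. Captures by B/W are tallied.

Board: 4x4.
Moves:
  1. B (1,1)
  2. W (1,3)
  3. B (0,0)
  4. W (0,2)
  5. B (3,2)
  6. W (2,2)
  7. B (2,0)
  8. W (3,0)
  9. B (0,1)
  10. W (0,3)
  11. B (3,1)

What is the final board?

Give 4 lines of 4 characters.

Move 1: B@(1,1) -> caps B=0 W=0
Move 2: W@(1,3) -> caps B=0 W=0
Move 3: B@(0,0) -> caps B=0 W=0
Move 4: W@(0,2) -> caps B=0 W=0
Move 5: B@(3,2) -> caps B=0 W=0
Move 6: W@(2,2) -> caps B=0 W=0
Move 7: B@(2,0) -> caps B=0 W=0
Move 8: W@(3,0) -> caps B=0 W=0
Move 9: B@(0,1) -> caps B=0 W=0
Move 10: W@(0,3) -> caps B=0 W=0
Move 11: B@(3,1) -> caps B=1 W=0

Answer: BBWW
.B.W
B.W.
.BB.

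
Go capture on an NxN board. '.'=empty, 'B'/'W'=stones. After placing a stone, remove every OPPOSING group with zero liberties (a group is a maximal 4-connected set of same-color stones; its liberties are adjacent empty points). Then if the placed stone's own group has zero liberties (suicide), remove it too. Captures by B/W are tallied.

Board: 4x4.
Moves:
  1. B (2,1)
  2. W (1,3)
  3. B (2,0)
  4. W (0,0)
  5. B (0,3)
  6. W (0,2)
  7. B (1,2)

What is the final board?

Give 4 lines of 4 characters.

Move 1: B@(2,1) -> caps B=0 W=0
Move 2: W@(1,3) -> caps B=0 W=0
Move 3: B@(2,0) -> caps B=0 W=0
Move 4: W@(0,0) -> caps B=0 W=0
Move 5: B@(0,3) -> caps B=0 W=0
Move 6: W@(0,2) -> caps B=0 W=1
Move 7: B@(1,2) -> caps B=0 W=1

Answer: W.W.
..BW
BB..
....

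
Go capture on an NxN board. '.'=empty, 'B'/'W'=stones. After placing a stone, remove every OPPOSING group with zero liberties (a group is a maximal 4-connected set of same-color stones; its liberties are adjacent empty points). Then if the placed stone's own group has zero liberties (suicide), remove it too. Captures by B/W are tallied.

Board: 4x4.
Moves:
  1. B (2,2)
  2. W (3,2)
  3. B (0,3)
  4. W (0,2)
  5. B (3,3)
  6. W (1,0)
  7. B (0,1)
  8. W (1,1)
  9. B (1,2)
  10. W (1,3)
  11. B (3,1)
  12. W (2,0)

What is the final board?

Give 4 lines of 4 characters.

Answer: .B.B
WWBW
W.B.
.B.B

Derivation:
Move 1: B@(2,2) -> caps B=0 W=0
Move 2: W@(3,2) -> caps B=0 W=0
Move 3: B@(0,3) -> caps B=0 W=0
Move 4: W@(0,2) -> caps B=0 W=0
Move 5: B@(3,3) -> caps B=0 W=0
Move 6: W@(1,0) -> caps B=0 W=0
Move 7: B@(0,1) -> caps B=0 W=0
Move 8: W@(1,1) -> caps B=0 W=0
Move 9: B@(1,2) -> caps B=1 W=0
Move 10: W@(1,3) -> caps B=1 W=0
Move 11: B@(3,1) -> caps B=2 W=0
Move 12: W@(2,0) -> caps B=2 W=0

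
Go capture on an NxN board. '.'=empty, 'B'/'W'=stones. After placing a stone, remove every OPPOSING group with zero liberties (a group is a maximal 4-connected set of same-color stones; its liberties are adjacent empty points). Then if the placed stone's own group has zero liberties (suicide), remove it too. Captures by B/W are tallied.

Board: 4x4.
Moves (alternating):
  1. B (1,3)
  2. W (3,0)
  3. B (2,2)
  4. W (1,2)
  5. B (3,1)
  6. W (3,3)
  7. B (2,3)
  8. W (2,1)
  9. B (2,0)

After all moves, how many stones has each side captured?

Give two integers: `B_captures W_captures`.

Move 1: B@(1,3) -> caps B=0 W=0
Move 2: W@(3,0) -> caps B=0 W=0
Move 3: B@(2,2) -> caps B=0 W=0
Move 4: W@(1,2) -> caps B=0 W=0
Move 5: B@(3,1) -> caps B=0 W=0
Move 6: W@(3,3) -> caps B=0 W=0
Move 7: B@(2,3) -> caps B=0 W=0
Move 8: W@(2,1) -> caps B=0 W=0
Move 9: B@(2,0) -> caps B=1 W=0

Answer: 1 0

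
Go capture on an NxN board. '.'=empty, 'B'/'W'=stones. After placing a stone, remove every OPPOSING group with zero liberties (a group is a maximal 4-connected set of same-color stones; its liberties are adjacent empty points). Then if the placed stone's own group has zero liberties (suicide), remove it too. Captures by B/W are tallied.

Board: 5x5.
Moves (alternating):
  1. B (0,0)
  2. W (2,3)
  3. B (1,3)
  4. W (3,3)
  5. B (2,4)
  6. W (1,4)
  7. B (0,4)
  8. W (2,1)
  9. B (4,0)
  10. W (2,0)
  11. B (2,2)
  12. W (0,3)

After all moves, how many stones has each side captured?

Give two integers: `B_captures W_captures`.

Answer: 1 0

Derivation:
Move 1: B@(0,0) -> caps B=0 W=0
Move 2: W@(2,3) -> caps B=0 W=0
Move 3: B@(1,3) -> caps B=0 W=0
Move 4: W@(3,3) -> caps B=0 W=0
Move 5: B@(2,4) -> caps B=0 W=0
Move 6: W@(1,4) -> caps B=0 W=0
Move 7: B@(0,4) -> caps B=1 W=0
Move 8: W@(2,1) -> caps B=1 W=0
Move 9: B@(4,0) -> caps B=1 W=0
Move 10: W@(2,0) -> caps B=1 W=0
Move 11: B@(2,2) -> caps B=1 W=0
Move 12: W@(0,3) -> caps B=1 W=0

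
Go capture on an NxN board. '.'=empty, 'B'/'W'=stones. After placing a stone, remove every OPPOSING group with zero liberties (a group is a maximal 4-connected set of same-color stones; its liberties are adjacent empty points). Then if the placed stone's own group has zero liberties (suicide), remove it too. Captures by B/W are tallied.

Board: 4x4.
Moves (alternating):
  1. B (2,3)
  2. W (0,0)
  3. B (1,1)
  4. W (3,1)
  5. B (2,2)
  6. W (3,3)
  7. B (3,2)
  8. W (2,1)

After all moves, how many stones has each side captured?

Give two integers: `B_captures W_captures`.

Answer: 1 0

Derivation:
Move 1: B@(2,3) -> caps B=0 W=0
Move 2: W@(0,0) -> caps B=0 W=0
Move 3: B@(1,1) -> caps B=0 W=0
Move 4: W@(3,1) -> caps B=0 W=0
Move 5: B@(2,2) -> caps B=0 W=0
Move 6: W@(3,3) -> caps B=0 W=0
Move 7: B@(3,2) -> caps B=1 W=0
Move 8: W@(2,1) -> caps B=1 W=0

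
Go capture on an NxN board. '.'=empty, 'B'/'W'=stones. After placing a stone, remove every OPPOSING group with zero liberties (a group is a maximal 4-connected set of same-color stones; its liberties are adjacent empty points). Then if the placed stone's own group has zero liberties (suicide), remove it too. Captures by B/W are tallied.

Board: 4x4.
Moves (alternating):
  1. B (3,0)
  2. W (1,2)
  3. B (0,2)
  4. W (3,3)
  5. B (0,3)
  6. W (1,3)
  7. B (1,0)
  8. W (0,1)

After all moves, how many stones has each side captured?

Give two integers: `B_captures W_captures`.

Answer: 0 2

Derivation:
Move 1: B@(3,0) -> caps B=0 W=0
Move 2: W@(1,2) -> caps B=0 W=0
Move 3: B@(0,2) -> caps B=0 W=0
Move 4: W@(3,3) -> caps B=0 W=0
Move 5: B@(0,3) -> caps B=0 W=0
Move 6: W@(1,3) -> caps B=0 W=0
Move 7: B@(1,0) -> caps B=0 W=0
Move 8: W@(0,1) -> caps B=0 W=2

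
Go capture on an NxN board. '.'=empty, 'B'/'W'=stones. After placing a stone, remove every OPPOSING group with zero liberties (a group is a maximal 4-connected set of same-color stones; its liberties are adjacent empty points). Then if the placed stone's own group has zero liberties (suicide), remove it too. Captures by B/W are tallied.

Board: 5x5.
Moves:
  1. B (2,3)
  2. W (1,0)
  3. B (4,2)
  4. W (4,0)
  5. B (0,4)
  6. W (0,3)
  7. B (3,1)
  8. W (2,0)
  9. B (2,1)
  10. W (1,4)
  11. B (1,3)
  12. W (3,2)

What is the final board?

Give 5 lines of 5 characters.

Move 1: B@(2,3) -> caps B=0 W=0
Move 2: W@(1,0) -> caps B=0 W=0
Move 3: B@(4,2) -> caps B=0 W=0
Move 4: W@(4,0) -> caps B=0 W=0
Move 5: B@(0,4) -> caps B=0 W=0
Move 6: W@(0,3) -> caps B=0 W=0
Move 7: B@(3,1) -> caps B=0 W=0
Move 8: W@(2,0) -> caps B=0 W=0
Move 9: B@(2,1) -> caps B=0 W=0
Move 10: W@(1,4) -> caps B=0 W=1
Move 11: B@(1,3) -> caps B=0 W=1
Move 12: W@(3,2) -> caps B=0 W=1

Answer: ...W.
W..BW
WB.B.
.BW..
W.B..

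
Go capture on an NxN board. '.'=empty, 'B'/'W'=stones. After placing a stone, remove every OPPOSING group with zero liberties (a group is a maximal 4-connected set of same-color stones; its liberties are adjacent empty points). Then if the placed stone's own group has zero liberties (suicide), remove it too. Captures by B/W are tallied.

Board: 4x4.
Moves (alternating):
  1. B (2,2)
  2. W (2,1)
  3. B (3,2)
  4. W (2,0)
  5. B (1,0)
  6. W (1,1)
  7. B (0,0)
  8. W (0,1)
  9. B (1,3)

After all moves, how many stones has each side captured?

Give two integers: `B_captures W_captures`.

Answer: 0 2

Derivation:
Move 1: B@(2,2) -> caps B=0 W=0
Move 2: W@(2,1) -> caps B=0 W=0
Move 3: B@(3,2) -> caps B=0 W=0
Move 4: W@(2,0) -> caps B=0 W=0
Move 5: B@(1,0) -> caps B=0 W=0
Move 6: W@(1,1) -> caps B=0 W=0
Move 7: B@(0,0) -> caps B=0 W=0
Move 8: W@(0,1) -> caps B=0 W=2
Move 9: B@(1,3) -> caps B=0 W=2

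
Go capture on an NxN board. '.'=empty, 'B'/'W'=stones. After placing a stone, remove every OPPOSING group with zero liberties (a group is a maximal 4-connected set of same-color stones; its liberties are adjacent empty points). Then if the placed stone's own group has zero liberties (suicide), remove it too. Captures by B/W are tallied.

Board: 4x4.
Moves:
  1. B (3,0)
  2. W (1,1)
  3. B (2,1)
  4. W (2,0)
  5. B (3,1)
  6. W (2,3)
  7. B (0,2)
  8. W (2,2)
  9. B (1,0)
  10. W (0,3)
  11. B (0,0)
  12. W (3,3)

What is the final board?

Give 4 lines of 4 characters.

Move 1: B@(3,0) -> caps B=0 W=0
Move 2: W@(1,1) -> caps B=0 W=0
Move 3: B@(2,1) -> caps B=0 W=0
Move 4: W@(2,0) -> caps B=0 W=0
Move 5: B@(3,1) -> caps B=0 W=0
Move 6: W@(2,3) -> caps B=0 W=0
Move 7: B@(0,2) -> caps B=0 W=0
Move 8: W@(2,2) -> caps B=0 W=0
Move 9: B@(1,0) -> caps B=1 W=0
Move 10: W@(0,3) -> caps B=1 W=0
Move 11: B@(0,0) -> caps B=1 W=0
Move 12: W@(3,3) -> caps B=1 W=0

Answer: B.BW
BW..
.BWW
BB.W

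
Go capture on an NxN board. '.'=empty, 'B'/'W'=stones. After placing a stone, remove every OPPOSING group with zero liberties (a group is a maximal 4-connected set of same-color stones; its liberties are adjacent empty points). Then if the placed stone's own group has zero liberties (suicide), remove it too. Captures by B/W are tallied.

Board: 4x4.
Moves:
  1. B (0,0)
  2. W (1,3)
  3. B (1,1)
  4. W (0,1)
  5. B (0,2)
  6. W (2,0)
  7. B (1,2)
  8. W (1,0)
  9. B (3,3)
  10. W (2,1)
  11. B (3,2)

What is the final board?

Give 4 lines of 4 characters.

Answer: B.B.
WBBW
WW..
..BB

Derivation:
Move 1: B@(0,0) -> caps B=0 W=0
Move 2: W@(1,3) -> caps B=0 W=0
Move 3: B@(1,1) -> caps B=0 W=0
Move 4: W@(0,1) -> caps B=0 W=0
Move 5: B@(0,2) -> caps B=1 W=0
Move 6: W@(2,0) -> caps B=1 W=0
Move 7: B@(1,2) -> caps B=1 W=0
Move 8: W@(1,0) -> caps B=1 W=0
Move 9: B@(3,3) -> caps B=1 W=0
Move 10: W@(2,1) -> caps B=1 W=0
Move 11: B@(3,2) -> caps B=1 W=0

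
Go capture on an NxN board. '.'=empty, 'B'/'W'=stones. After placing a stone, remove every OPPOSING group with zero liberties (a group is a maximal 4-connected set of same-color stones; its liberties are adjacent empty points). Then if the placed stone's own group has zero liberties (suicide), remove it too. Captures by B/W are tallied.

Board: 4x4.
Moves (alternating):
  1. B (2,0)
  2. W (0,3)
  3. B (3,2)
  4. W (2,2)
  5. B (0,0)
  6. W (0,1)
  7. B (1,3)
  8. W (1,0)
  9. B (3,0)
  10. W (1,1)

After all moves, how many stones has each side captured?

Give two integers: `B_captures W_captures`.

Move 1: B@(2,0) -> caps B=0 W=0
Move 2: W@(0,3) -> caps B=0 W=0
Move 3: B@(3,2) -> caps B=0 W=0
Move 4: W@(2,2) -> caps B=0 W=0
Move 5: B@(0,0) -> caps B=0 W=0
Move 6: W@(0,1) -> caps B=0 W=0
Move 7: B@(1,3) -> caps B=0 W=0
Move 8: W@(1,0) -> caps B=0 W=1
Move 9: B@(3,0) -> caps B=0 W=1
Move 10: W@(1,1) -> caps B=0 W=1

Answer: 0 1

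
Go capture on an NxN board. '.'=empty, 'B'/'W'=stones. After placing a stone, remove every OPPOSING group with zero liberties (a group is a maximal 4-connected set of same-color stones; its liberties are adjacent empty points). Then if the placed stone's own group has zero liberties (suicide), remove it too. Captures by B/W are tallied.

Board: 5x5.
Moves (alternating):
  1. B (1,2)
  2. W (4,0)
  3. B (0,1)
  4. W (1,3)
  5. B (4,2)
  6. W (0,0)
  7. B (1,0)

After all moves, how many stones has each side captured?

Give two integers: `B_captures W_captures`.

Move 1: B@(1,2) -> caps B=0 W=0
Move 2: W@(4,0) -> caps B=0 W=0
Move 3: B@(0,1) -> caps B=0 W=0
Move 4: W@(1,3) -> caps B=0 W=0
Move 5: B@(4,2) -> caps B=0 W=0
Move 6: W@(0,0) -> caps B=0 W=0
Move 7: B@(1,0) -> caps B=1 W=0

Answer: 1 0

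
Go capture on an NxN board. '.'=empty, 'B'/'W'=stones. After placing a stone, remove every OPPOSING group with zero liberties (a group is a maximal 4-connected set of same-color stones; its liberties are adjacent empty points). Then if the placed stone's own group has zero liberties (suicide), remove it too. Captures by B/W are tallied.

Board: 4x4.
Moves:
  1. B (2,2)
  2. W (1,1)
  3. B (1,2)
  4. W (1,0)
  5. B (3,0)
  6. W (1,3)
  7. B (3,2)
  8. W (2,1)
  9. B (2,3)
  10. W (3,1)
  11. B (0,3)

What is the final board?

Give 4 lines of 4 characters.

Answer: ...B
WWB.
.WBB
BWB.

Derivation:
Move 1: B@(2,2) -> caps B=0 W=0
Move 2: W@(1,1) -> caps B=0 W=0
Move 3: B@(1,2) -> caps B=0 W=0
Move 4: W@(1,0) -> caps B=0 W=0
Move 5: B@(3,0) -> caps B=0 W=0
Move 6: W@(1,3) -> caps B=0 W=0
Move 7: B@(3,2) -> caps B=0 W=0
Move 8: W@(2,1) -> caps B=0 W=0
Move 9: B@(2,3) -> caps B=0 W=0
Move 10: W@(3,1) -> caps B=0 W=0
Move 11: B@(0,3) -> caps B=1 W=0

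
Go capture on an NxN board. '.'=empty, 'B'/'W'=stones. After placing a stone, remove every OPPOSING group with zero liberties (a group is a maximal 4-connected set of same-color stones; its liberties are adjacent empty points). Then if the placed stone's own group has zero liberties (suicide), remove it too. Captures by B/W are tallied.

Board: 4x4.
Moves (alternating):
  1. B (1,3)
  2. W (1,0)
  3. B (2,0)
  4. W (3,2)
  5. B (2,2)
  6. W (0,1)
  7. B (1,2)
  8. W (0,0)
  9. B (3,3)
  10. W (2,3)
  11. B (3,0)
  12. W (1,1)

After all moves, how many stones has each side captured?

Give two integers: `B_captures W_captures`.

Answer: 0 1

Derivation:
Move 1: B@(1,3) -> caps B=0 W=0
Move 2: W@(1,0) -> caps B=0 W=0
Move 3: B@(2,0) -> caps B=0 W=0
Move 4: W@(3,2) -> caps B=0 W=0
Move 5: B@(2,2) -> caps B=0 W=0
Move 6: W@(0,1) -> caps B=0 W=0
Move 7: B@(1,2) -> caps B=0 W=0
Move 8: W@(0,0) -> caps B=0 W=0
Move 9: B@(3,3) -> caps B=0 W=0
Move 10: W@(2,3) -> caps B=0 W=1
Move 11: B@(3,0) -> caps B=0 W=1
Move 12: W@(1,1) -> caps B=0 W=1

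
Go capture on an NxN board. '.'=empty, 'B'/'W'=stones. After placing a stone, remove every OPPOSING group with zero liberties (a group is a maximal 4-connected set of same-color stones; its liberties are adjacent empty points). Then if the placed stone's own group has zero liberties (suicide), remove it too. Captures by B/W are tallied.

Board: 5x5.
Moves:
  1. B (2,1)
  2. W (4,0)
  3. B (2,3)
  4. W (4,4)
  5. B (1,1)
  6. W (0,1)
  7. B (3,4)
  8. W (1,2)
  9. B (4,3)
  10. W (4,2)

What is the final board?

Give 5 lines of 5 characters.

Move 1: B@(2,1) -> caps B=0 W=0
Move 2: W@(4,0) -> caps B=0 W=0
Move 3: B@(2,3) -> caps B=0 W=0
Move 4: W@(4,4) -> caps B=0 W=0
Move 5: B@(1,1) -> caps B=0 W=0
Move 6: W@(0,1) -> caps B=0 W=0
Move 7: B@(3,4) -> caps B=0 W=0
Move 8: W@(1,2) -> caps B=0 W=0
Move 9: B@(4,3) -> caps B=1 W=0
Move 10: W@(4,2) -> caps B=1 W=0

Answer: .W...
.BW..
.B.B.
....B
W.WB.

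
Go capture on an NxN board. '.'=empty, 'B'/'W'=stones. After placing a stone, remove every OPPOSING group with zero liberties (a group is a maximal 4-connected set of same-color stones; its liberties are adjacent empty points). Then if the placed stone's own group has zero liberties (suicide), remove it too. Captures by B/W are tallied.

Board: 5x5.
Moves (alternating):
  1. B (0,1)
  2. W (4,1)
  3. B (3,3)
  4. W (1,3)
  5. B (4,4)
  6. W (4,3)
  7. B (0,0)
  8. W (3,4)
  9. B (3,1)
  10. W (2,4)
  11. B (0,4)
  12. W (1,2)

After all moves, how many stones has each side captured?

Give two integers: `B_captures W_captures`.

Answer: 0 1

Derivation:
Move 1: B@(0,1) -> caps B=0 W=0
Move 2: W@(4,1) -> caps B=0 W=0
Move 3: B@(3,3) -> caps B=0 W=0
Move 4: W@(1,3) -> caps B=0 W=0
Move 5: B@(4,4) -> caps B=0 W=0
Move 6: W@(4,3) -> caps B=0 W=0
Move 7: B@(0,0) -> caps B=0 W=0
Move 8: W@(3,4) -> caps B=0 W=1
Move 9: B@(3,1) -> caps B=0 W=1
Move 10: W@(2,4) -> caps B=0 W=1
Move 11: B@(0,4) -> caps B=0 W=1
Move 12: W@(1,2) -> caps B=0 W=1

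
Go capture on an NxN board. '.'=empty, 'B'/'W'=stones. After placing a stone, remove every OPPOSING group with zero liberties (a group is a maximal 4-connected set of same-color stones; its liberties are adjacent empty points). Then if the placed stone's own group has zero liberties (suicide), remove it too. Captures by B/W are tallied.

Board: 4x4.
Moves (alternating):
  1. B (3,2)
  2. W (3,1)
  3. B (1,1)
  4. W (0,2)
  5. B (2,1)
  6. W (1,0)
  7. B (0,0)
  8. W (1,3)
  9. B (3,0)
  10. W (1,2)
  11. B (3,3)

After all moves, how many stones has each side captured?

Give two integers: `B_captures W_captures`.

Answer: 1 0

Derivation:
Move 1: B@(3,2) -> caps B=0 W=0
Move 2: W@(3,1) -> caps B=0 W=0
Move 3: B@(1,1) -> caps B=0 W=0
Move 4: W@(0,2) -> caps B=0 W=0
Move 5: B@(2,1) -> caps B=0 W=0
Move 6: W@(1,0) -> caps B=0 W=0
Move 7: B@(0,0) -> caps B=0 W=0
Move 8: W@(1,3) -> caps B=0 W=0
Move 9: B@(3,0) -> caps B=1 W=0
Move 10: W@(1,2) -> caps B=1 W=0
Move 11: B@(3,3) -> caps B=1 W=0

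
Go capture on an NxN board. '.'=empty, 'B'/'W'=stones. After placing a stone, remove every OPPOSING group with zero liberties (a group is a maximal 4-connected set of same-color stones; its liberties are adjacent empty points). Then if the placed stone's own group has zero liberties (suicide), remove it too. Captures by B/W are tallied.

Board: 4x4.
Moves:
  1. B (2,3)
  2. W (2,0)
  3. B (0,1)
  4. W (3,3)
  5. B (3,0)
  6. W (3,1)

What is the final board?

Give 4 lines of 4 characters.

Move 1: B@(2,3) -> caps B=0 W=0
Move 2: W@(2,0) -> caps B=0 W=0
Move 3: B@(0,1) -> caps B=0 W=0
Move 4: W@(3,3) -> caps B=0 W=0
Move 5: B@(3,0) -> caps B=0 W=0
Move 6: W@(3,1) -> caps B=0 W=1

Answer: .B..
....
W..B
.W.W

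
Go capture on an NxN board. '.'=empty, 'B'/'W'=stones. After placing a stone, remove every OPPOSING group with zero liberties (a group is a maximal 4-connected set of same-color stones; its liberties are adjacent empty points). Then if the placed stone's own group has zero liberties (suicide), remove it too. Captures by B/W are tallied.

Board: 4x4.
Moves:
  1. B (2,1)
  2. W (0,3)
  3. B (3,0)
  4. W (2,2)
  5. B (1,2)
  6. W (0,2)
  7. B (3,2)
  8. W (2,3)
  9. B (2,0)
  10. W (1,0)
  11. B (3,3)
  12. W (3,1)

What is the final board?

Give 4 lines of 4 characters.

Move 1: B@(2,1) -> caps B=0 W=0
Move 2: W@(0,3) -> caps B=0 W=0
Move 3: B@(3,0) -> caps B=0 W=0
Move 4: W@(2,2) -> caps B=0 W=0
Move 5: B@(1,2) -> caps B=0 W=0
Move 6: W@(0,2) -> caps B=0 W=0
Move 7: B@(3,2) -> caps B=0 W=0
Move 8: W@(2,3) -> caps B=0 W=0
Move 9: B@(2,0) -> caps B=0 W=0
Move 10: W@(1,0) -> caps B=0 W=0
Move 11: B@(3,3) -> caps B=0 W=0
Move 12: W@(3,1) -> caps B=0 W=2

Answer: ..WW
W.B.
BBWW
BW..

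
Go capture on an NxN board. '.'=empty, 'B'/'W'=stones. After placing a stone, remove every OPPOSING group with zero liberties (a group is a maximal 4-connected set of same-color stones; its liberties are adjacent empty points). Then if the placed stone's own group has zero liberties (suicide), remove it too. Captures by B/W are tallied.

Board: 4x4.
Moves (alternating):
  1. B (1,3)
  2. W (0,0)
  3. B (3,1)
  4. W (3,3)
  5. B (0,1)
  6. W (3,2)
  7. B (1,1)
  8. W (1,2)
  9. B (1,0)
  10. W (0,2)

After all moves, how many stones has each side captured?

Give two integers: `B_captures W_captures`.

Answer: 1 0

Derivation:
Move 1: B@(1,3) -> caps B=0 W=0
Move 2: W@(0,0) -> caps B=0 W=0
Move 3: B@(3,1) -> caps B=0 W=0
Move 4: W@(3,3) -> caps B=0 W=0
Move 5: B@(0,1) -> caps B=0 W=0
Move 6: W@(3,2) -> caps B=0 W=0
Move 7: B@(1,1) -> caps B=0 W=0
Move 8: W@(1,2) -> caps B=0 W=0
Move 9: B@(1,0) -> caps B=1 W=0
Move 10: W@(0,2) -> caps B=1 W=0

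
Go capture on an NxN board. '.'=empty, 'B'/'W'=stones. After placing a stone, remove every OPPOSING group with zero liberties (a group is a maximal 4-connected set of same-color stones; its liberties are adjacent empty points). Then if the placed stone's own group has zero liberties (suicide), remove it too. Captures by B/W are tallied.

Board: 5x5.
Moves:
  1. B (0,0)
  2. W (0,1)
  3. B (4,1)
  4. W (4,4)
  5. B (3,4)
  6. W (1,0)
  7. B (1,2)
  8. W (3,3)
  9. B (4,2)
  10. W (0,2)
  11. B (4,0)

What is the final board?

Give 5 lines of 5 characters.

Move 1: B@(0,0) -> caps B=0 W=0
Move 2: W@(0,1) -> caps B=0 W=0
Move 3: B@(4,1) -> caps B=0 W=0
Move 4: W@(4,4) -> caps B=0 W=0
Move 5: B@(3,4) -> caps B=0 W=0
Move 6: W@(1,0) -> caps B=0 W=1
Move 7: B@(1,2) -> caps B=0 W=1
Move 8: W@(3,3) -> caps B=0 W=1
Move 9: B@(4,2) -> caps B=0 W=1
Move 10: W@(0,2) -> caps B=0 W=1
Move 11: B@(4,0) -> caps B=0 W=1

Answer: .WW..
W.B..
.....
...WB
BBB.W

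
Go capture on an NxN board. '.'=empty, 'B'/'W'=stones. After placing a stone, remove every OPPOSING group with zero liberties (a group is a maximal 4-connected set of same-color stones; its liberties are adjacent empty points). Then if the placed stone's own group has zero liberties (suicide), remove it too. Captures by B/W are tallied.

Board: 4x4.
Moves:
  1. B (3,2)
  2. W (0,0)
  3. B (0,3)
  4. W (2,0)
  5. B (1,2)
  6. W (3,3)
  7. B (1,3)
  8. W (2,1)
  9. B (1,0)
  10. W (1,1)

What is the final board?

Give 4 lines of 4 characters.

Answer: W..B
.WBB
WW..
..BW

Derivation:
Move 1: B@(3,2) -> caps B=0 W=0
Move 2: W@(0,0) -> caps B=0 W=0
Move 3: B@(0,3) -> caps B=0 W=0
Move 4: W@(2,0) -> caps B=0 W=0
Move 5: B@(1,2) -> caps B=0 W=0
Move 6: W@(3,3) -> caps B=0 W=0
Move 7: B@(1,3) -> caps B=0 W=0
Move 8: W@(2,1) -> caps B=0 W=0
Move 9: B@(1,0) -> caps B=0 W=0
Move 10: W@(1,1) -> caps B=0 W=1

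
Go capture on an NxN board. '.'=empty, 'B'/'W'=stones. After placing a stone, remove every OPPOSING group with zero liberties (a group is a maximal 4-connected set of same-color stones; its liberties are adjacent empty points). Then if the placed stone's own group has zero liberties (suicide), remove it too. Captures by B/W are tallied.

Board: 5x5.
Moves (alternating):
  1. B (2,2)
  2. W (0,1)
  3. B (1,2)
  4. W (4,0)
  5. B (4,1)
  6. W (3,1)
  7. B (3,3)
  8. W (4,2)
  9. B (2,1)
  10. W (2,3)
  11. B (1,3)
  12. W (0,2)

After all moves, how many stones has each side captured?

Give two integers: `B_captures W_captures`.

Answer: 0 1

Derivation:
Move 1: B@(2,2) -> caps B=0 W=0
Move 2: W@(0,1) -> caps B=0 W=0
Move 3: B@(1,2) -> caps B=0 W=0
Move 4: W@(4,0) -> caps B=0 W=0
Move 5: B@(4,1) -> caps B=0 W=0
Move 6: W@(3,1) -> caps B=0 W=0
Move 7: B@(3,3) -> caps B=0 W=0
Move 8: W@(4,2) -> caps B=0 W=1
Move 9: B@(2,1) -> caps B=0 W=1
Move 10: W@(2,3) -> caps B=0 W=1
Move 11: B@(1,3) -> caps B=0 W=1
Move 12: W@(0,2) -> caps B=0 W=1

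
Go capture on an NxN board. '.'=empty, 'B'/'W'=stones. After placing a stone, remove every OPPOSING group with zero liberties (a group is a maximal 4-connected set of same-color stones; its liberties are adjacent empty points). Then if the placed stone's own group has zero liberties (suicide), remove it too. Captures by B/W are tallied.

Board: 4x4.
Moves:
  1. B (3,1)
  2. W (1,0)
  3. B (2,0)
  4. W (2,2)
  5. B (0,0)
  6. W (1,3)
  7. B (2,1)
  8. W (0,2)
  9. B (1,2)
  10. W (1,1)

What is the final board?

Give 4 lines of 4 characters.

Move 1: B@(3,1) -> caps B=0 W=0
Move 2: W@(1,0) -> caps B=0 W=0
Move 3: B@(2,0) -> caps B=0 W=0
Move 4: W@(2,2) -> caps B=0 W=0
Move 5: B@(0,0) -> caps B=0 W=0
Move 6: W@(1,3) -> caps B=0 W=0
Move 7: B@(2,1) -> caps B=0 W=0
Move 8: W@(0,2) -> caps B=0 W=0
Move 9: B@(1,2) -> caps B=0 W=0
Move 10: W@(1,1) -> caps B=0 W=1

Answer: B.W.
WW.W
BBW.
.B..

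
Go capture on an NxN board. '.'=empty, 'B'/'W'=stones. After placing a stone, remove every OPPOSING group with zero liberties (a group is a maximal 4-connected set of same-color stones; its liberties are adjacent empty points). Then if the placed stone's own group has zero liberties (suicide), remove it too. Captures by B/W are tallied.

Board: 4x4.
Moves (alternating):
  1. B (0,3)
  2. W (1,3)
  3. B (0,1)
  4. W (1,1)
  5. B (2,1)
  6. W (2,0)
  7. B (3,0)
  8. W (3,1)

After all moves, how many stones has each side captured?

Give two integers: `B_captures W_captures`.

Move 1: B@(0,3) -> caps B=0 W=0
Move 2: W@(1,3) -> caps B=0 W=0
Move 3: B@(0,1) -> caps B=0 W=0
Move 4: W@(1,1) -> caps B=0 W=0
Move 5: B@(2,1) -> caps B=0 W=0
Move 6: W@(2,0) -> caps B=0 W=0
Move 7: B@(3,0) -> caps B=0 W=0
Move 8: W@(3,1) -> caps B=0 W=1

Answer: 0 1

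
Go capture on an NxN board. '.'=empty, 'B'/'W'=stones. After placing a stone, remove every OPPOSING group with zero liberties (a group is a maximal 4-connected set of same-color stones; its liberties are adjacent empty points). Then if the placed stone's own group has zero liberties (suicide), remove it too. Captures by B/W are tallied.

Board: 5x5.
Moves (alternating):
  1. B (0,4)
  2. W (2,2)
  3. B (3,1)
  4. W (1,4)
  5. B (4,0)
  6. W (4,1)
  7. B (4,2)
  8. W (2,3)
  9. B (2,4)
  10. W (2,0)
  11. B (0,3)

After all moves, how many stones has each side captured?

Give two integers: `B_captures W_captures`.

Answer: 1 0

Derivation:
Move 1: B@(0,4) -> caps B=0 W=0
Move 2: W@(2,2) -> caps B=0 W=0
Move 3: B@(3,1) -> caps B=0 W=0
Move 4: W@(1,4) -> caps B=0 W=0
Move 5: B@(4,0) -> caps B=0 W=0
Move 6: W@(4,1) -> caps B=0 W=0
Move 7: B@(4,2) -> caps B=1 W=0
Move 8: W@(2,3) -> caps B=1 W=0
Move 9: B@(2,4) -> caps B=1 W=0
Move 10: W@(2,0) -> caps B=1 W=0
Move 11: B@(0,3) -> caps B=1 W=0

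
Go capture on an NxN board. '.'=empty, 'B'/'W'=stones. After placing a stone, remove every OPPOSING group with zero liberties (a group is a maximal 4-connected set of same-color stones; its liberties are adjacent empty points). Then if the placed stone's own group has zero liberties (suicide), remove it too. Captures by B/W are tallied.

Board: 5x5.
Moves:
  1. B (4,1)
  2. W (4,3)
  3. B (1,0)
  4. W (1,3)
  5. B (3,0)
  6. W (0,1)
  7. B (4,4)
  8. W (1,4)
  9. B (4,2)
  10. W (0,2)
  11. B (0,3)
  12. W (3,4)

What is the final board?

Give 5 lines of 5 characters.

Answer: .WWB.
B..WW
.....
B...W
.BBW.

Derivation:
Move 1: B@(4,1) -> caps B=0 W=0
Move 2: W@(4,3) -> caps B=0 W=0
Move 3: B@(1,0) -> caps B=0 W=0
Move 4: W@(1,3) -> caps B=0 W=0
Move 5: B@(3,0) -> caps B=0 W=0
Move 6: W@(0,1) -> caps B=0 W=0
Move 7: B@(4,4) -> caps B=0 W=0
Move 8: W@(1,4) -> caps B=0 W=0
Move 9: B@(4,2) -> caps B=0 W=0
Move 10: W@(0,2) -> caps B=0 W=0
Move 11: B@(0,3) -> caps B=0 W=0
Move 12: W@(3,4) -> caps B=0 W=1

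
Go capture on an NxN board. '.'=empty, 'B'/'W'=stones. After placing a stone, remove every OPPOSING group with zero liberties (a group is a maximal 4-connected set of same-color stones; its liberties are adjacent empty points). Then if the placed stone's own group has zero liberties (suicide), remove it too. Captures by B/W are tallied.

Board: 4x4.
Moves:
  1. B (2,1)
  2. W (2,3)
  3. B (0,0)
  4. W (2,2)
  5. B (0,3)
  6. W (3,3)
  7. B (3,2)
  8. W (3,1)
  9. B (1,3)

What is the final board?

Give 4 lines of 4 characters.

Answer: B..B
...B
.BWW
.W.W

Derivation:
Move 1: B@(2,1) -> caps B=0 W=0
Move 2: W@(2,3) -> caps B=0 W=0
Move 3: B@(0,0) -> caps B=0 W=0
Move 4: W@(2,2) -> caps B=0 W=0
Move 5: B@(0,3) -> caps B=0 W=0
Move 6: W@(3,3) -> caps B=0 W=0
Move 7: B@(3,2) -> caps B=0 W=0
Move 8: W@(3,1) -> caps B=0 W=1
Move 9: B@(1,3) -> caps B=0 W=1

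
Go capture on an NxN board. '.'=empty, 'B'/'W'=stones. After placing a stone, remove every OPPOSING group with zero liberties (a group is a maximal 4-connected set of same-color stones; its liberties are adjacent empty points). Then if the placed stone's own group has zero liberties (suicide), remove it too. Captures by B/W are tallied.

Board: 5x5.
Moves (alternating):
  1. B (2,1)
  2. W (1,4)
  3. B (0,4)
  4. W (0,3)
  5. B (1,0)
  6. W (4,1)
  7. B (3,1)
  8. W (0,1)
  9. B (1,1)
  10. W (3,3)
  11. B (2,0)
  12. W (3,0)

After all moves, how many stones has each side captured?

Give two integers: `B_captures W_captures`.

Move 1: B@(2,1) -> caps B=0 W=0
Move 2: W@(1,4) -> caps B=0 W=0
Move 3: B@(0,4) -> caps B=0 W=0
Move 4: W@(0,3) -> caps B=0 W=1
Move 5: B@(1,0) -> caps B=0 W=1
Move 6: W@(4,1) -> caps B=0 W=1
Move 7: B@(3,1) -> caps B=0 W=1
Move 8: W@(0,1) -> caps B=0 W=1
Move 9: B@(1,1) -> caps B=0 W=1
Move 10: W@(3,3) -> caps B=0 W=1
Move 11: B@(2,0) -> caps B=0 W=1
Move 12: W@(3,0) -> caps B=0 W=1

Answer: 0 1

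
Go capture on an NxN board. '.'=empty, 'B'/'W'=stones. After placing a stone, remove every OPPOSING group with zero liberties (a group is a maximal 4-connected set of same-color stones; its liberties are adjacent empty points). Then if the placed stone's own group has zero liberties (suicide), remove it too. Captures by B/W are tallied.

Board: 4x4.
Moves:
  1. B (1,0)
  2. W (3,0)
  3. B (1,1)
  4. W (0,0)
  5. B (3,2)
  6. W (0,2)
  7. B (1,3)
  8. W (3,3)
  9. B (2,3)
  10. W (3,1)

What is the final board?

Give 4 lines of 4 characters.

Answer: W.W.
BB.B
...B
WWB.

Derivation:
Move 1: B@(1,0) -> caps B=0 W=0
Move 2: W@(3,0) -> caps B=0 W=0
Move 3: B@(1,1) -> caps B=0 W=0
Move 4: W@(0,0) -> caps B=0 W=0
Move 5: B@(3,2) -> caps B=0 W=0
Move 6: W@(0,2) -> caps B=0 W=0
Move 7: B@(1,3) -> caps B=0 W=0
Move 8: W@(3,3) -> caps B=0 W=0
Move 9: B@(2,3) -> caps B=1 W=0
Move 10: W@(3,1) -> caps B=1 W=0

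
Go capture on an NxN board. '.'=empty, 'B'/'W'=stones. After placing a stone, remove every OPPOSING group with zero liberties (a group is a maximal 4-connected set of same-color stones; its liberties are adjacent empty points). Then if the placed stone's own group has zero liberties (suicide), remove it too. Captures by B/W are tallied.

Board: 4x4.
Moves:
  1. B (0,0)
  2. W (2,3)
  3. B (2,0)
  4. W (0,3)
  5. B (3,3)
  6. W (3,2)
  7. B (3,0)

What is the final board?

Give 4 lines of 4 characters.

Move 1: B@(0,0) -> caps B=0 W=0
Move 2: W@(2,3) -> caps B=0 W=0
Move 3: B@(2,0) -> caps B=0 W=0
Move 4: W@(0,3) -> caps B=0 W=0
Move 5: B@(3,3) -> caps B=0 W=0
Move 6: W@(3,2) -> caps B=0 W=1
Move 7: B@(3,0) -> caps B=0 W=1

Answer: B..W
....
B..W
B.W.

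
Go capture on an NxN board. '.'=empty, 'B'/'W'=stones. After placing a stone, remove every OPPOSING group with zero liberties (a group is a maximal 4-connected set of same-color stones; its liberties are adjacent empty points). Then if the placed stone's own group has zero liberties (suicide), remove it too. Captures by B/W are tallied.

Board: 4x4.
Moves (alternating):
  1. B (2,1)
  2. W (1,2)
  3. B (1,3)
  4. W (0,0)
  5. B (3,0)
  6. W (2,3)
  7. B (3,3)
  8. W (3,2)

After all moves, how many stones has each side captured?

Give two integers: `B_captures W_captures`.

Answer: 0 1

Derivation:
Move 1: B@(2,1) -> caps B=0 W=0
Move 2: W@(1,2) -> caps B=0 W=0
Move 3: B@(1,3) -> caps B=0 W=0
Move 4: W@(0,0) -> caps B=0 W=0
Move 5: B@(3,0) -> caps B=0 W=0
Move 6: W@(2,3) -> caps B=0 W=0
Move 7: B@(3,3) -> caps B=0 W=0
Move 8: W@(3,2) -> caps B=0 W=1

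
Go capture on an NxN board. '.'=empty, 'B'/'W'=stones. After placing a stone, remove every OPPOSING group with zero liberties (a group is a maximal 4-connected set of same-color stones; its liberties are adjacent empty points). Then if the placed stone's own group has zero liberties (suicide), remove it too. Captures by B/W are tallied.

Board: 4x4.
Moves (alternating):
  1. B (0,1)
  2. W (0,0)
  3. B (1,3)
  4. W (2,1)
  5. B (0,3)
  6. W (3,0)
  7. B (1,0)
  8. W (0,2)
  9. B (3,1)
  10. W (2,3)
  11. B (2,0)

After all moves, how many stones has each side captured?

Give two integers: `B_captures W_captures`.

Move 1: B@(0,1) -> caps B=0 W=0
Move 2: W@(0,0) -> caps B=0 W=0
Move 3: B@(1,3) -> caps B=0 W=0
Move 4: W@(2,1) -> caps B=0 W=0
Move 5: B@(0,3) -> caps B=0 W=0
Move 6: W@(3,0) -> caps B=0 W=0
Move 7: B@(1,0) -> caps B=1 W=0
Move 8: W@(0,2) -> caps B=1 W=0
Move 9: B@(3,1) -> caps B=1 W=0
Move 10: W@(2,3) -> caps B=1 W=0
Move 11: B@(2,0) -> caps B=2 W=0

Answer: 2 0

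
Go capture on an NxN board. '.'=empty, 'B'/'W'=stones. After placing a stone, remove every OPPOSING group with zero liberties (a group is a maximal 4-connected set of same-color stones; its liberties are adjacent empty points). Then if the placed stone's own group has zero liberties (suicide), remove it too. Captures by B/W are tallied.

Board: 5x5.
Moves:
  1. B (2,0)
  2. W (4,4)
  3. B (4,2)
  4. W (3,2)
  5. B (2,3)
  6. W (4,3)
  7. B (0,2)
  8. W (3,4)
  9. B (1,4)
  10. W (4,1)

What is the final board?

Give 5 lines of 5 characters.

Answer: ..B..
....B
B..B.
..W.W
.W.WW

Derivation:
Move 1: B@(2,0) -> caps B=0 W=0
Move 2: W@(4,4) -> caps B=0 W=0
Move 3: B@(4,2) -> caps B=0 W=0
Move 4: W@(3,2) -> caps B=0 W=0
Move 5: B@(2,3) -> caps B=0 W=0
Move 6: W@(4,3) -> caps B=0 W=0
Move 7: B@(0,2) -> caps B=0 W=0
Move 8: W@(3,4) -> caps B=0 W=0
Move 9: B@(1,4) -> caps B=0 W=0
Move 10: W@(4,1) -> caps B=0 W=1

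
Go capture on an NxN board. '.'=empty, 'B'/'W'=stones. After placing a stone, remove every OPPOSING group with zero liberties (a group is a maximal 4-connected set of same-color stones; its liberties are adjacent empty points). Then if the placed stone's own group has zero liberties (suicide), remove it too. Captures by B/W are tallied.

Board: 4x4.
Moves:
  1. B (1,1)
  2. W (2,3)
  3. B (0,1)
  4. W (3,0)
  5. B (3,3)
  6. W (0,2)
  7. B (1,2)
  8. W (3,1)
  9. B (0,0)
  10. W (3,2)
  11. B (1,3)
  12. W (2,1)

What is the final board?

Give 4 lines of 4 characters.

Move 1: B@(1,1) -> caps B=0 W=0
Move 2: W@(2,3) -> caps B=0 W=0
Move 3: B@(0,1) -> caps B=0 W=0
Move 4: W@(3,0) -> caps B=0 W=0
Move 5: B@(3,3) -> caps B=0 W=0
Move 6: W@(0,2) -> caps B=0 W=0
Move 7: B@(1,2) -> caps B=0 W=0
Move 8: W@(3,1) -> caps B=0 W=0
Move 9: B@(0,0) -> caps B=0 W=0
Move 10: W@(3,2) -> caps B=0 W=1
Move 11: B@(1,3) -> caps B=0 W=1
Move 12: W@(2,1) -> caps B=0 W=1

Answer: BBW.
.BBB
.W.W
WWW.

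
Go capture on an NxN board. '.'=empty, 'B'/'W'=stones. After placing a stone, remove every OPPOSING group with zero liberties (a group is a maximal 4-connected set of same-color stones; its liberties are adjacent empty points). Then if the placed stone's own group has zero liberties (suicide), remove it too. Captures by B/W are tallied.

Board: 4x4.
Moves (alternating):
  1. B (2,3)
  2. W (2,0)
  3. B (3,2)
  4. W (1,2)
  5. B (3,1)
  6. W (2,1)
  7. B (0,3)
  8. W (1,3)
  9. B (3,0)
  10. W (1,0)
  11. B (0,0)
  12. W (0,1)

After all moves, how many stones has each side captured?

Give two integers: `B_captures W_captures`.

Move 1: B@(2,3) -> caps B=0 W=0
Move 2: W@(2,0) -> caps B=0 W=0
Move 3: B@(3,2) -> caps B=0 W=0
Move 4: W@(1,2) -> caps B=0 W=0
Move 5: B@(3,1) -> caps B=0 W=0
Move 6: W@(2,1) -> caps B=0 W=0
Move 7: B@(0,3) -> caps B=0 W=0
Move 8: W@(1,3) -> caps B=0 W=0
Move 9: B@(3,0) -> caps B=0 W=0
Move 10: W@(1,0) -> caps B=0 W=0
Move 11: B@(0,0) -> caps B=0 W=0
Move 12: W@(0,1) -> caps B=0 W=1

Answer: 0 1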